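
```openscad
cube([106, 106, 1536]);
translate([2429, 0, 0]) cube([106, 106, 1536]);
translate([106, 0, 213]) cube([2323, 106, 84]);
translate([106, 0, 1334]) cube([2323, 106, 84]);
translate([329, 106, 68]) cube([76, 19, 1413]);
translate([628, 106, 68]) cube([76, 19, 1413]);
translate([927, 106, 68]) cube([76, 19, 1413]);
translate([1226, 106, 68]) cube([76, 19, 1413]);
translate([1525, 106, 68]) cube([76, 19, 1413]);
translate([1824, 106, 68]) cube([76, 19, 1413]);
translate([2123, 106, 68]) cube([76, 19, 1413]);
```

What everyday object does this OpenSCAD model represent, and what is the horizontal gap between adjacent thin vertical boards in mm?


A fence section. The picket gap is 223 mm.

Two posts, two rails, 7 pickets — a fence section. Span 2323 mm holds 7 pickets of 76 mm with 8 equal gaps: ⌊(2323 − 7·76) / 8⌋ = 223 mm.


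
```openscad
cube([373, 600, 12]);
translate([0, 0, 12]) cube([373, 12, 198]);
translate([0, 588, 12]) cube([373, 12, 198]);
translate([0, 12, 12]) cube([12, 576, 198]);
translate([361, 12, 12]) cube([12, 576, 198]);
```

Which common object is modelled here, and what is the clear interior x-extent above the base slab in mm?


An open box. The internal width is 349 mm.

A 373×600 base slab with four walls standing on it — an open box. The base is 373 mm wide and the walls are 12 mm thick, so the internal width is 373 − 2 × 12 = 349 mm.


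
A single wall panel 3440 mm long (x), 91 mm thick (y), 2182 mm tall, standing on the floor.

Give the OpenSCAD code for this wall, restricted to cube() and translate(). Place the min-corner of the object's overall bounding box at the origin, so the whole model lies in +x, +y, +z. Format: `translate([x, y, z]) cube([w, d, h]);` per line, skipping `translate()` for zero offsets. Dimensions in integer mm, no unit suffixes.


cube([3440, 91, 2182]);


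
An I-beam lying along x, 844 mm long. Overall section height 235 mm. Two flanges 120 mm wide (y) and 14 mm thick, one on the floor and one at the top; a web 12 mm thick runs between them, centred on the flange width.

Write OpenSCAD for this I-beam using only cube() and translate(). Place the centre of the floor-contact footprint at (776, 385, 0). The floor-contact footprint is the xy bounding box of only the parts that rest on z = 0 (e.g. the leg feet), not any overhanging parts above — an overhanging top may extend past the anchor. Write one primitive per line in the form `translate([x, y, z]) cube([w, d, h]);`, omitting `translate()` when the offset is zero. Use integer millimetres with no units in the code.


translate([354, 325, 0]) cube([844, 120, 14]);
translate([354, 379, 14]) cube([844, 12, 207]);
translate([354, 325, 221]) cube([844, 120, 14]);


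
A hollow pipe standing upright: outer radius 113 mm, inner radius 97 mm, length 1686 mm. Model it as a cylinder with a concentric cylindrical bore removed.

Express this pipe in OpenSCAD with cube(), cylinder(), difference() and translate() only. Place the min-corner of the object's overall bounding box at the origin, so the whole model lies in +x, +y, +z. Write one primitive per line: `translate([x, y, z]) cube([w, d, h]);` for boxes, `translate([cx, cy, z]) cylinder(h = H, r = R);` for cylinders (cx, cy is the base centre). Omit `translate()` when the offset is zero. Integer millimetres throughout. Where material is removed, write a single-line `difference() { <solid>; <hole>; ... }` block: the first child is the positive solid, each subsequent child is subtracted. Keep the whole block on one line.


difference() { translate([113, 113, 0]) cylinder(h = 1686, r = 113); translate([113, 113, 0]) cylinder(h = 1686, r = 97); }


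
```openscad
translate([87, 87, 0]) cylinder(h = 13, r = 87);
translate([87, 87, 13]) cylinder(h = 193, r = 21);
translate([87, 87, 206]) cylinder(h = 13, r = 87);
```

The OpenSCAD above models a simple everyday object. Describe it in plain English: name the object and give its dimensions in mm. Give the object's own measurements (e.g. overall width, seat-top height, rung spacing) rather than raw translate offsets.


A spool: two coaxial disc flanges of radius 87 mm and thickness 13 mm, joined by a core cylinder of radius 21 mm and height 193 mm. The lower flange rests on z = 0 and the three cylinders share a vertical axis.


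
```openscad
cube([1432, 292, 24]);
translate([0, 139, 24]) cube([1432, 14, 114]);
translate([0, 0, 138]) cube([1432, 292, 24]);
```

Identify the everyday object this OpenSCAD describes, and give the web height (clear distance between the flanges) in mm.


An I-beam. The web height is 114 mm.

Two wide flanges with a thin centred web — an I-beam. Overall 162 mm minus two 24 mm flanges gives a web of 162 − 2·24 = 114 mm.


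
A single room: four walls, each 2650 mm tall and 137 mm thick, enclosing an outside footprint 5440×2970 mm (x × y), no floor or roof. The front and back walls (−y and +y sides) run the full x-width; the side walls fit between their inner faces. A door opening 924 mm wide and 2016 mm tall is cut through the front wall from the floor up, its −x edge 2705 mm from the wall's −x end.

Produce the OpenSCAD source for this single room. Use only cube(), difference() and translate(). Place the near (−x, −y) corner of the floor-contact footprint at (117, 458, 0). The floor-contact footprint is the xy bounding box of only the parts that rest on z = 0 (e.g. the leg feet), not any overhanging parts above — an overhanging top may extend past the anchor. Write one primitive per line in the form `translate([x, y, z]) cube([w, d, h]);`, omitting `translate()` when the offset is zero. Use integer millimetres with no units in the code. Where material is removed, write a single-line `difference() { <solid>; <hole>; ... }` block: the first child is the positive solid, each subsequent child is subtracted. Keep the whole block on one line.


difference() { translate([117, 458, 0]) cube([5440, 137, 2650]); translate([2822, 458, 0]) cube([924, 137, 2016]); }
translate([117, 3291, 0]) cube([5440, 137, 2650]);
translate([117, 595, 0]) cube([137, 2696, 2650]);
translate([5420, 595, 0]) cube([137, 2696, 2650]);


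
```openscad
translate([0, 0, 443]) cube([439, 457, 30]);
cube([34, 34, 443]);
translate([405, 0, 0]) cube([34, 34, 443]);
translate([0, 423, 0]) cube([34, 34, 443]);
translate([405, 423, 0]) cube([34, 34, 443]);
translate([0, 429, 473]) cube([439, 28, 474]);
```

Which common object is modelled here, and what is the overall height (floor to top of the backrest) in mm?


A chair. The overall height is 947 mm.

A slab on four corner posts with a tall panel at the back — a chair. The seat slab sits at z = 443 with thickness 30, and the 474 mm backrest starts at the seat top, so the overall height is 443 + 30 + 474 = 947 mm.


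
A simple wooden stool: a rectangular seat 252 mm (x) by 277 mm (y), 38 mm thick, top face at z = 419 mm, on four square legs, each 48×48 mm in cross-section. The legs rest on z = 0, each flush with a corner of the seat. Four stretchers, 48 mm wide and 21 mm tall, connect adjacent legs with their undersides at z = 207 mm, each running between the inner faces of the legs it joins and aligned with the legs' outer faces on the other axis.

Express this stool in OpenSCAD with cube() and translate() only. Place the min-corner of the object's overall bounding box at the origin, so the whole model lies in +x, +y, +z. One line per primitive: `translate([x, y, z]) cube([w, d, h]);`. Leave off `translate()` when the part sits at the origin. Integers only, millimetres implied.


// leg_h = 419 - 38 = 381
// stretcher span = 252 - 2*48 = 156
translate([0, 0, 381]) cube([252, 277, 38]);
cube([48, 48, 381]);
translate([204, 0, 0]) cube([48, 48, 381]);
translate([0, 229, 0]) cube([48, 48, 381]);
translate([204, 229, 0]) cube([48, 48, 381]);
translate([48, 0, 207]) cube([156, 48, 21]);
translate([48, 229, 207]) cube([156, 48, 21]);
translate([0, 48, 207]) cube([48, 181, 21]);
translate([204, 48, 207]) cube([48, 181, 21]);


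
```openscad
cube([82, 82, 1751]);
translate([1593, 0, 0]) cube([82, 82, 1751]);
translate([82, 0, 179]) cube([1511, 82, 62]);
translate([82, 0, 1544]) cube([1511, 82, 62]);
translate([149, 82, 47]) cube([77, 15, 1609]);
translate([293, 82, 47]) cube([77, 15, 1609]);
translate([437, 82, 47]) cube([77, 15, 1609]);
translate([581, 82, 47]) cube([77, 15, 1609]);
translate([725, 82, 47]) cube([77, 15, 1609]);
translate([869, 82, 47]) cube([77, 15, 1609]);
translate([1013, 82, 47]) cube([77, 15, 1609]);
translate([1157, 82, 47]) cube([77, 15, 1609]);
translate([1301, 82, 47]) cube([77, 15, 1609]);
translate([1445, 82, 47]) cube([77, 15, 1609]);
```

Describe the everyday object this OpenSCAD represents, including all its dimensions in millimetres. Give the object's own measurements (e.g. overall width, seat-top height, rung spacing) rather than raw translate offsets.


A fence section. Two 82×82 mm posts, 1751 mm tall, stand on the floor with a clear span of 1511 mm between their inner faces. Two horizontal rails of 82×62 mm section span the gap between the posts with their undersides at z = 179 mm and z = 1544 mm, flush with the posts' −y face. 10 pickets, each 77 mm wide, 15 mm thick and 1609 mm tall, are fixed to the +y face of the rails with their bottoms at z = 47 mm, spaced across the span with a 67 mm gap after the −x post and between neighbouring pickets, with 71 mm left before the +x post.


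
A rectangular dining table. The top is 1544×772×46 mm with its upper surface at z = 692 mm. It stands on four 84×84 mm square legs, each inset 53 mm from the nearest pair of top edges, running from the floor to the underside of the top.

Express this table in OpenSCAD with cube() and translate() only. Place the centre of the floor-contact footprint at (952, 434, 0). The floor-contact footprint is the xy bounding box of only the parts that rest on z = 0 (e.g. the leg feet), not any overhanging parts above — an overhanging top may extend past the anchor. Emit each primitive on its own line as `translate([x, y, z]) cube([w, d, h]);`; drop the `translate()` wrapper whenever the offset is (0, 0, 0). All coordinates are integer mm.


translate([180, 48, 646]) cube([1544, 772, 46]);
translate([233, 101, 0]) cube([84, 84, 646]);
translate([1587, 101, 0]) cube([84, 84, 646]);
translate([233, 683, 0]) cube([84, 84, 646]);
translate([1587, 683, 0]) cube([84, 84, 646]);


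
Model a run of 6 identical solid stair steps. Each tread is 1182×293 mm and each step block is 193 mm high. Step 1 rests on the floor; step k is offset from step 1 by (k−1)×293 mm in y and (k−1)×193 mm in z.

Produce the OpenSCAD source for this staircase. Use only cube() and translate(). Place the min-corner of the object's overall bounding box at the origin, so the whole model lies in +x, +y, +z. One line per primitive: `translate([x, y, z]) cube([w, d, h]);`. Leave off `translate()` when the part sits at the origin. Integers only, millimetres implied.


cube([1182, 293, 193]);
translate([0, 293, 193]) cube([1182, 293, 193]);
translate([0, 586, 386]) cube([1182, 293, 193]);
translate([0, 879, 579]) cube([1182, 293, 193]);
translate([0, 1172, 772]) cube([1182, 293, 193]);
translate([0, 1465, 965]) cube([1182, 293, 193]);


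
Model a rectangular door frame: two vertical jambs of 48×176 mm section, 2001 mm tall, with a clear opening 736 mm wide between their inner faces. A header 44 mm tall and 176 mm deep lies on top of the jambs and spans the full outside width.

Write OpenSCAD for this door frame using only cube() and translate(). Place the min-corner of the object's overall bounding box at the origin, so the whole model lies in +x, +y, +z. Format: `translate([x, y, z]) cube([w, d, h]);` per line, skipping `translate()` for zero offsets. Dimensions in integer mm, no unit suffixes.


cube([48, 176, 2001]);
translate([784, 0, 0]) cube([48, 176, 2001]);
translate([0, 0, 2001]) cube([832, 176, 44]);


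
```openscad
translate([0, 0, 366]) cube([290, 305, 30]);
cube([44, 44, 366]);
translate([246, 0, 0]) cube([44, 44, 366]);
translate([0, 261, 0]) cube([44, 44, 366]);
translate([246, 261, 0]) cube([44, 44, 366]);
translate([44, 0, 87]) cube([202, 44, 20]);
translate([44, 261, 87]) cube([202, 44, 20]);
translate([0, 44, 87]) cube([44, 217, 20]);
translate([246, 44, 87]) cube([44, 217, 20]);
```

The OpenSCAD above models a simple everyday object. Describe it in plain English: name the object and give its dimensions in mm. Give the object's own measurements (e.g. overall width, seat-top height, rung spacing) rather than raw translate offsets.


A simple wooden stool: a rectangular seat 290 mm (x) by 305 mm (y), 30 mm thick, top face at z = 396 mm, on four square legs, each 44×44 mm in cross-section. The legs rest on z = 0, each flush with a corner of the seat. Four stretchers, 44 mm wide and 20 mm tall, connect adjacent legs with their undersides at z = 87 mm, each running between the inner faces of the legs it joins and aligned with the legs' outer faces on the other axis.


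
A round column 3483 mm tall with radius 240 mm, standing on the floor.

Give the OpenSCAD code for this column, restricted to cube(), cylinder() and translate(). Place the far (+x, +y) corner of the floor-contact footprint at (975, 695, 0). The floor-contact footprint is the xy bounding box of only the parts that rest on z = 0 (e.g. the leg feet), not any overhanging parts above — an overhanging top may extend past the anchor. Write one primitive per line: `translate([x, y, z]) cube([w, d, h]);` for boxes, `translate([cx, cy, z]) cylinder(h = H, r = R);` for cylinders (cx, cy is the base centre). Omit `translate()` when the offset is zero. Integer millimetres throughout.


translate([735, 455, 0]) cylinder(h = 3483, r = 240);


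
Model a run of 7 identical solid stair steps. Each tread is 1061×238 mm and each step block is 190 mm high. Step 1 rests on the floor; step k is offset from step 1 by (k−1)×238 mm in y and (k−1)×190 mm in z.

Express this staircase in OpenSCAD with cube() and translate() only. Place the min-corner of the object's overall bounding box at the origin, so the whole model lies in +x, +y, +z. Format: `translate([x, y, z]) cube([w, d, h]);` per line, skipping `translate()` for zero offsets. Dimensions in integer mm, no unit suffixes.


cube([1061, 238, 190]);
translate([0, 238, 190]) cube([1061, 238, 190]);
translate([0, 476, 380]) cube([1061, 238, 190]);
translate([0, 714, 570]) cube([1061, 238, 190]);
translate([0, 952, 760]) cube([1061, 238, 190]);
translate([0, 1190, 950]) cube([1061, 238, 190]);
translate([0, 1428, 1140]) cube([1061, 238, 190]);


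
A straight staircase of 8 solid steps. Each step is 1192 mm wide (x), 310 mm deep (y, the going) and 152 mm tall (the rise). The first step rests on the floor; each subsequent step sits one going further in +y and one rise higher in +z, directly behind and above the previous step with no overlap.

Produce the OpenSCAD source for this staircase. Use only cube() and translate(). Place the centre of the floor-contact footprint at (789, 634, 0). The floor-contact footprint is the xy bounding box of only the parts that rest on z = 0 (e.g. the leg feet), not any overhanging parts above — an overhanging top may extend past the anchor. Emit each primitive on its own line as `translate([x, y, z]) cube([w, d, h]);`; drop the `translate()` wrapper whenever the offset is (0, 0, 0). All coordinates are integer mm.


translate([193, 479, 0]) cube([1192, 310, 152]);
translate([193, 789, 152]) cube([1192, 310, 152]);
translate([193, 1099, 304]) cube([1192, 310, 152]);
translate([193, 1409, 456]) cube([1192, 310, 152]);
translate([193, 1719, 608]) cube([1192, 310, 152]);
translate([193, 2029, 760]) cube([1192, 310, 152]);
translate([193, 2339, 912]) cube([1192, 310, 152]);
translate([193, 2649, 1064]) cube([1192, 310, 152]);


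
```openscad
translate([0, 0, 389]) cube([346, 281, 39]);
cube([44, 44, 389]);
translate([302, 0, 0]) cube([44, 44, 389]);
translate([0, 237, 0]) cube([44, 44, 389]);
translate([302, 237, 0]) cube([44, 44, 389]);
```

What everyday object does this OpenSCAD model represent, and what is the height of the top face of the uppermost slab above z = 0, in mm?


A stool. The seat height is 428 mm.

A 346×281×39 slab at z = 389 on four corner posts — a stool. The seat top is 389 + 39 = 428 mm.


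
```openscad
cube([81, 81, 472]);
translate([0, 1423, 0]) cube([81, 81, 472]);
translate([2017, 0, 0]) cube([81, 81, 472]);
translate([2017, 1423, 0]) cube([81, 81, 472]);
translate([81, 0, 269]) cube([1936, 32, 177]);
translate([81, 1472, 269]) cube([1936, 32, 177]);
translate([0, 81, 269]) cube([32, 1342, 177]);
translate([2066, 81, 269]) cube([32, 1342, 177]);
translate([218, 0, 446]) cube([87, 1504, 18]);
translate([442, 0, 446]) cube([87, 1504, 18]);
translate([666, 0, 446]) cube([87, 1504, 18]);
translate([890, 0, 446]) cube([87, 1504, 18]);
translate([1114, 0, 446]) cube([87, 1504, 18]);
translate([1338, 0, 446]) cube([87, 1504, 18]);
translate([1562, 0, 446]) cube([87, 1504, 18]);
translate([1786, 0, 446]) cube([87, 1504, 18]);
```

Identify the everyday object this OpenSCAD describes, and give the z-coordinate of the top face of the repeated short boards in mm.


A bed frame. The slat-top height is 464 mm.

Four posts, four rails, and a row of slats — a bed frame. Slats sit on the rails at z = 269 + 177 = 446; with slat thickness 18, the top is 464 mm.


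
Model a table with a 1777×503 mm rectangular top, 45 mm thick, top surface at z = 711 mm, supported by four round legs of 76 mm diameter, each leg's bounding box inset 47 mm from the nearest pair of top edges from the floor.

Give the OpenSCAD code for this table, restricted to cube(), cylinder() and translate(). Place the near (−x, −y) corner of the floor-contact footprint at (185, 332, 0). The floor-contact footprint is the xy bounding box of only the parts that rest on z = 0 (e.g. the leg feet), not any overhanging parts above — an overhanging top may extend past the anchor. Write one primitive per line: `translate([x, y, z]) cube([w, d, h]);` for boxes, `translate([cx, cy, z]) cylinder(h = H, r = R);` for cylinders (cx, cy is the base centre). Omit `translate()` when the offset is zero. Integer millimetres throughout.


translate([138, 285, 666]) cube([1777, 503, 45]);
translate([223, 370, 0]) cylinder(h = 666, r = 38);
translate([1830, 370, 0]) cylinder(h = 666, r = 38);
translate([223, 703, 0]) cylinder(h = 666, r = 38);
translate([1830, 703, 0]) cylinder(h = 666, r = 38);


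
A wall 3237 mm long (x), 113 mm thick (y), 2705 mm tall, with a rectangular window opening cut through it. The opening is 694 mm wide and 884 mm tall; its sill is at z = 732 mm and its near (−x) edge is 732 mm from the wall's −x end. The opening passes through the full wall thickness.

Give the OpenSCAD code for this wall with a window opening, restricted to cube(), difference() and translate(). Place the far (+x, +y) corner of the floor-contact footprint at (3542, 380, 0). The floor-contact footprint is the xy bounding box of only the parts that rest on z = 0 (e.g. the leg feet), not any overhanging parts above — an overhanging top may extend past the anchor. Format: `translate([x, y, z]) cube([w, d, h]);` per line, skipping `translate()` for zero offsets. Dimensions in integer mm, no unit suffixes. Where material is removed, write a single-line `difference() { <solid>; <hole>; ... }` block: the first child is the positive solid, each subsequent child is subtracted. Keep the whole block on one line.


difference() { translate([305, 267, 0]) cube([3237, 113, 2705]); translate([1037, 267, 732]) cube([694, 113, 884]); }


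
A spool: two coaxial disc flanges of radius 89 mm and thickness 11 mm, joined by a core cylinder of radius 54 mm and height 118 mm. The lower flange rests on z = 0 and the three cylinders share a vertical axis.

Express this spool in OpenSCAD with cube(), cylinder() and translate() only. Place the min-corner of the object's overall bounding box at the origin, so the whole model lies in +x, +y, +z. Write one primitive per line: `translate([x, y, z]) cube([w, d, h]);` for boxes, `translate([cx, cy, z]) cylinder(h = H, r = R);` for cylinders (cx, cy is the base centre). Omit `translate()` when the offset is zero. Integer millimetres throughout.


translate([89, 89, 0]) cylinder(h = 11, r = 89);
translate([89, 89, 11]) cylinder(h = 118, r = 54);
translate([89, 89, 129]) cylinder(h = 11, r = 89);


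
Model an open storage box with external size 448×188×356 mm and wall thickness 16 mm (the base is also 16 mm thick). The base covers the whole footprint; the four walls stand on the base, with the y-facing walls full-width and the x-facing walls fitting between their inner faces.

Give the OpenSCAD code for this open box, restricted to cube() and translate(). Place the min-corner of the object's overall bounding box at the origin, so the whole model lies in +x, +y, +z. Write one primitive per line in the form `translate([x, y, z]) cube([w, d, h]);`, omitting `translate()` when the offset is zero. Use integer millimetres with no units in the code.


cube([448, 188, 16]);
translate([0, 0, 16]) cube([448, 16, 340]);
translate([0, 172, 16]) cube([448, 16, 340]);
translate([0, 16, 16]) cube([16, 156, 340]);
translate([432, 16, 16]) cube([16, 156, 340]);


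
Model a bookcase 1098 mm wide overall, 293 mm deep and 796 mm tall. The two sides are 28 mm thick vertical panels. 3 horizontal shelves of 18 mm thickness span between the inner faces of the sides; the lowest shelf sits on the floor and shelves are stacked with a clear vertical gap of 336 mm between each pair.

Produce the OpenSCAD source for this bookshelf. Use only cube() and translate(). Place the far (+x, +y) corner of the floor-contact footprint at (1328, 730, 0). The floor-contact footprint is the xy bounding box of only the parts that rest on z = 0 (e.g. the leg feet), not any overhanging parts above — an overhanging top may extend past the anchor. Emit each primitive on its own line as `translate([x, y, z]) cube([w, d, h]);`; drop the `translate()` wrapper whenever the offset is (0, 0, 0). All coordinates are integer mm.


translate([230, 437, 0]) cube([28, 293, 796]);
translate([1300, 437, 0]) cube([28, 293, 796]);
translate([258, 437, 0]) cube([1042, 293, 18]);
translate([258, 437, 354]) cube([1042, 293, 18]);
translate([258, 437, 708]) cube([1042, 293, 18]);


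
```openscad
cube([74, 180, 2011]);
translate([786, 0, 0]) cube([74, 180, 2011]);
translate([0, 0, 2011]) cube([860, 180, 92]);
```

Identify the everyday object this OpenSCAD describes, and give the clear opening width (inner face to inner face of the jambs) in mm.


A door frame. The clear opening width is 712 mm.

Two 2011 mm tall posts with a header on top — a door frame. The left jamb is 74 mm wide at x = 0; the right jamb starts at x = 786. The clear opening is 786 − 74 = 712 mm.


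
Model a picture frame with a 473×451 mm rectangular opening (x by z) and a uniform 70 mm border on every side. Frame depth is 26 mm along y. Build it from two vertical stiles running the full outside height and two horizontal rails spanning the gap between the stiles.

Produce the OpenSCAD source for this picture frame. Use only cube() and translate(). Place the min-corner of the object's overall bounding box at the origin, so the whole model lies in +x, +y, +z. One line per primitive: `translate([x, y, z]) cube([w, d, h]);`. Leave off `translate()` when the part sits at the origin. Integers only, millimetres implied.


cube([70, 26, 591]);
translate([543, 0, 0]) cube([70, 26, 591]);
translate([70, 0, 0]) cube([473, 26, 70]);
translate([70, 0, 521]) cube([473, 26, 70]);


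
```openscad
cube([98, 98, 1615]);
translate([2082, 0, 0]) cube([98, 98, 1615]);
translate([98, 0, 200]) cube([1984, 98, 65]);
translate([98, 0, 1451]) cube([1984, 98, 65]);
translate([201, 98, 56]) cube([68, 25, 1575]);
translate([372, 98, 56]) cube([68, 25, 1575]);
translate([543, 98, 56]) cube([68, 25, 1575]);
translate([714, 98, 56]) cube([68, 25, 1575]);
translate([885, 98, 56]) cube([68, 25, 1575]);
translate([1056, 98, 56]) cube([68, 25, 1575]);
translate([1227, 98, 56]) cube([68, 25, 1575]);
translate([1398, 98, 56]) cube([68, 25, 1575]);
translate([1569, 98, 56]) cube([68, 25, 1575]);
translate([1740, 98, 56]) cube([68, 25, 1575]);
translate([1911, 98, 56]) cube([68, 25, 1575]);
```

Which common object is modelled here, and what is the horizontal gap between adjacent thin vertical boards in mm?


A fence section. The picket gap is 103 mm.

Two posts, two rails, 11 pickets — a fence section. Span 1984 mm holds 11 pickets of 68 mm with 12 equal gaps: ⌊(1984 − 11·68) / 12⌋ = 103 mm.


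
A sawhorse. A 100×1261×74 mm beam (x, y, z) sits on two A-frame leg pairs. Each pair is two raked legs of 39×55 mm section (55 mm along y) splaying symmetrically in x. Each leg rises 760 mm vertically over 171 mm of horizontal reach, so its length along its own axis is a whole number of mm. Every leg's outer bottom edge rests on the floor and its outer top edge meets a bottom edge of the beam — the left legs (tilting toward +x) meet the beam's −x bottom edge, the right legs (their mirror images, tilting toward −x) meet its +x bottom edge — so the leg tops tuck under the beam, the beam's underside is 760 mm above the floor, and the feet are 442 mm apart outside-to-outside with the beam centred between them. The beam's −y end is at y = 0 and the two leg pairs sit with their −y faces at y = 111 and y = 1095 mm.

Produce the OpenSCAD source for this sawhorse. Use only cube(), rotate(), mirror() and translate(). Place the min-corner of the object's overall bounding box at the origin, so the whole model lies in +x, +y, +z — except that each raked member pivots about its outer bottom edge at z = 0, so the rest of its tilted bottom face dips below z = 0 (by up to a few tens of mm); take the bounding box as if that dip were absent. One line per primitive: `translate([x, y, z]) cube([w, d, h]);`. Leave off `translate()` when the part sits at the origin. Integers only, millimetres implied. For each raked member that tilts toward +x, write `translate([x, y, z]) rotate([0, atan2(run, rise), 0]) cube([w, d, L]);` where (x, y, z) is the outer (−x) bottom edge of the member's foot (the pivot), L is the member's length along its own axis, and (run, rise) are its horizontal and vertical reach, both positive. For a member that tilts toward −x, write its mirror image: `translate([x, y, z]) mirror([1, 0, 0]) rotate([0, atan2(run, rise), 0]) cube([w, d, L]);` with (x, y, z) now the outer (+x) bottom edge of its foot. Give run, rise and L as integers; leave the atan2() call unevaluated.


translate([171, 0, 760]) cube([100, 1261, 74]);
translate([0, 111, 0]) rotate([0, atan2(171, 760), 0]) cube([39, 55, 779]);
translate([442, 111, 0]) mirror([1, 0, 0]) rotate([0, atan2(171, 760), 0]) cube([39, 55, 779]);
translate([0, 1095, 0]) rotate([0, atan2(171, 760), 0]) cube([39, 55, 779]);
translate([442, 1095, 0]) mirror([1, 0, 0]) rotate([0, atan2(171, 760), 0]) cube([39, 55, 779]);


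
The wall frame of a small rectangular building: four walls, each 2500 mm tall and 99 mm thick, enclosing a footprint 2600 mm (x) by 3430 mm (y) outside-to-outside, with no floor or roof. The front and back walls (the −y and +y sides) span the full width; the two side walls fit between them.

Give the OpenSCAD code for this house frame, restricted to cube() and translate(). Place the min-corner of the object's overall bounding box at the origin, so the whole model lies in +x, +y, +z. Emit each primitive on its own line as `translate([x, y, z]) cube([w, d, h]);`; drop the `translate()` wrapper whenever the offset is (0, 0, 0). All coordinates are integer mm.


cube([2600, 99, 2500]);
translate([0, 3331, 0]) cube([2600, 99, 2500]);
translate([0, 99, 0]) cube([99, 3232, 2500]);
translate([2501, 99, 0]) cube([99, 3232, 2500]);


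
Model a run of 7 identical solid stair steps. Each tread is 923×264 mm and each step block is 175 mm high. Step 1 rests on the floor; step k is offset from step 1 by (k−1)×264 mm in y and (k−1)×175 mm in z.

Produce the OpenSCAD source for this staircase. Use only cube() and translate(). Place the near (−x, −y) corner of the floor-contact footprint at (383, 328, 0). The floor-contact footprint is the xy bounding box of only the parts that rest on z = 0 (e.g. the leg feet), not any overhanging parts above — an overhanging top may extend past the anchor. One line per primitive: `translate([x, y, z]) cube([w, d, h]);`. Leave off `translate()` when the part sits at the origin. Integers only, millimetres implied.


translate([383, 328, 0]) cube([923, 264, 175]);
translate([383, 592, 175]) cube([923, 264, 175]);
translate([383, 856, 350]) cube([923, 264, 175]);
translate([383, 1120, 525]) cube([923, 264, 175]);
translate([383, 1384, 700]) cube([923, 264, 175]);
translate([383, 1648, 875]) cube([923, 264, 175]);
translate([383, 1912, 1050]) cube([923, 264, 175]);


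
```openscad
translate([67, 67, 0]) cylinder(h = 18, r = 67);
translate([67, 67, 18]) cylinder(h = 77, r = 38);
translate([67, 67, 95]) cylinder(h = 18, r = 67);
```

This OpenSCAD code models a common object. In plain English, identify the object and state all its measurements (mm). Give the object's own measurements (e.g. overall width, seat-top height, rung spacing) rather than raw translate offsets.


A spool: two coaxial disc flanges of radius 67 mm and thickness 18 mm, joined by a core cylinder of radius 38 mm and height 77 mm. The lower flange rests on z = 0 and the three cylinders share a vertical axis.


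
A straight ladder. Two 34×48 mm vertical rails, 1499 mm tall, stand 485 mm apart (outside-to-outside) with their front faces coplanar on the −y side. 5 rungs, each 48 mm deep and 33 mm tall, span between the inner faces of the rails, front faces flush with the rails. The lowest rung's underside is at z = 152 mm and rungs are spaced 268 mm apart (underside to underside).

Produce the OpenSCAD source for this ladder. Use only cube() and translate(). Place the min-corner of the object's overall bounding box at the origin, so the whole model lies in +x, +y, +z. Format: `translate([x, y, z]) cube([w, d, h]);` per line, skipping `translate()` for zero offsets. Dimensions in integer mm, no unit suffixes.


cube([34, 48, 1499]);
translate([451, 0, 0]) cube([34, 48, 1499]);
translate([34, 0, 152]) cube([417, 48, 33]);
translate([34, 0, 420]) cube([417, 48, 33]);
translate([34, 0, 688]) cube([417, 48, 33]);
translate([34, 0, 956]) cube([417, 48, 33]);
translate([34, 0, 1224]) cube([417, 48, 33]);


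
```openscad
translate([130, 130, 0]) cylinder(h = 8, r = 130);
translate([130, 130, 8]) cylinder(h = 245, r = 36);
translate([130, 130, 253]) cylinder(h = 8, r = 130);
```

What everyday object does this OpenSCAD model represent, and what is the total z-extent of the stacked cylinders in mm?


A spool. The overall height is 261 mm.

Three coaxial cylinders, large–small–large — a spool. Two 8 mm flanges and a 245 mm core give 8 + 245 + 8 = 261 mm.


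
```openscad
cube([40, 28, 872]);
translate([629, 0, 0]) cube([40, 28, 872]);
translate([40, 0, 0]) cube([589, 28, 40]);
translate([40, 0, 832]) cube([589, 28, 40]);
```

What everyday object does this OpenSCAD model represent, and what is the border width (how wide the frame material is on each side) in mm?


A picture frame. The border width is 40 mm.

Four thin pieces enclosing a rectangular opening — a picture frame. The two full-height stiles are 872 mm tall; the top rail sits at z = 832 and is 40 mm tall, so the border above the opening is 872 − 832 = 40 mm, matching the stile x-width.


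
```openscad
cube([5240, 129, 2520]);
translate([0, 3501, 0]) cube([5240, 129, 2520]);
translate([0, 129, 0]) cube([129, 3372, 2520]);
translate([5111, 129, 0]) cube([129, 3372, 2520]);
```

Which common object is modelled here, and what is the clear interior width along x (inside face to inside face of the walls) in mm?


A house (or room) frame. The interior width is 4982 mm.

Four 2520 mm walls enclosing a rectangle with no floor or roof — a room or house frame. Outside width is 5240 mm and wall thickness is 129 mm, so the interior width is 5240 − 2 × 129 = 4982 mm.


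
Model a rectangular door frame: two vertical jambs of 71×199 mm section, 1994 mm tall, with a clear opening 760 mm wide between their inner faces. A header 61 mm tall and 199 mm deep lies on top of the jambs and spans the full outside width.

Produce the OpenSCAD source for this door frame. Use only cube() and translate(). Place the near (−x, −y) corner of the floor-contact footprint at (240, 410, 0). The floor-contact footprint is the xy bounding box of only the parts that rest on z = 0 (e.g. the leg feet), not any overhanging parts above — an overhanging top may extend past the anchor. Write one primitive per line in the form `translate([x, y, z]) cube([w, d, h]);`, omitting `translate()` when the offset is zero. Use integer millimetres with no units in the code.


translate([240, 410, 0]) cube([71, 199, 1994]);
translate([1071, 410, 0]) cube([71, 199, 1994]);
translate([240, 410, 1994]) cube([902, 199, 61]);


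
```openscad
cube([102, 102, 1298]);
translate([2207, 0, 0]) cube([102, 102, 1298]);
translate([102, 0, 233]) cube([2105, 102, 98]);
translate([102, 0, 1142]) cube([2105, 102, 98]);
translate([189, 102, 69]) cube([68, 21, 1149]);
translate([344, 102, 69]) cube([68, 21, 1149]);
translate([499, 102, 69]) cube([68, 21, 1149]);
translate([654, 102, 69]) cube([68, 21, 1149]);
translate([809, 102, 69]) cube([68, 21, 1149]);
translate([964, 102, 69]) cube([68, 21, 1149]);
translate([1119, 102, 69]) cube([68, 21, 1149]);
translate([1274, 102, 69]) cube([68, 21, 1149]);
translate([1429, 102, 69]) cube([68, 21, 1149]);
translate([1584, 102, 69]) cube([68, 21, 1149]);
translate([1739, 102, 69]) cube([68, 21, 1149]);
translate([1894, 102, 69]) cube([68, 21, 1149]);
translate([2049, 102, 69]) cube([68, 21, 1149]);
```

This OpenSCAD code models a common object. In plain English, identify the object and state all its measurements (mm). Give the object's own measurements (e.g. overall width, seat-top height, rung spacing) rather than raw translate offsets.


A fence section. Two 102×102 mm posts, 1298 mm tall, stand on the floor with a clear span of 2105 mm between their inner faces. Two horizontal rails of 102×98 mm section span the gap between the posts with their undersides at z = 233 mm and z = 1142 mm, flush with the posts' −y face. 13 pickets, each 68 mm wide, 21 mm thick and 1149 mm tall, are fixed to the +y face of the rails with their bottoms at z = 69 mm, spaced across the span with a 87 mm gap after the −x post and between neighbouring pickets, with 90 mm left before the +x post.


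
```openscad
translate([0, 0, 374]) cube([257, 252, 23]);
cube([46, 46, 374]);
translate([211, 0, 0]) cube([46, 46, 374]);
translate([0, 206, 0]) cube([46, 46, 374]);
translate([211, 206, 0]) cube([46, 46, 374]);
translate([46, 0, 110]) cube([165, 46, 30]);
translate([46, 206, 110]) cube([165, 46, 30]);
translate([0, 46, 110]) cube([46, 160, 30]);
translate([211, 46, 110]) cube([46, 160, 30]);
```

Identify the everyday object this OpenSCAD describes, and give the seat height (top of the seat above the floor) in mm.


A stool. The seat height is 397 mm.

A 257×252×23 slab at z = 374 on four corner posts — a stool. The seat top is 374 + 23 = 397 mm.


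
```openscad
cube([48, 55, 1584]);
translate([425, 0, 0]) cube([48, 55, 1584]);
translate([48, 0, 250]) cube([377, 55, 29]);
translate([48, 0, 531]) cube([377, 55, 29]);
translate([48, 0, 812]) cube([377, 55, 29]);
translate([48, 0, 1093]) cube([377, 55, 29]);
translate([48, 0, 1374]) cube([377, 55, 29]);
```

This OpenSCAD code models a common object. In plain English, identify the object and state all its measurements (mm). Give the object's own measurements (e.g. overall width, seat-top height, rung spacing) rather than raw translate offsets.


A straight ladder. Two 48×55 mm vertical rails, 1584 mm tall, stand 473 mm apart (outside-to-outside) with their front faces coplanar on the −y side. 5 rungs, each 55 mm deep and 29 mm tall, span between the inner faces of the rails, front faces flush with the rails. The lowest rung's underside is at z = 250 mm and rungs are spaced 281 mm apart (underside to underside).


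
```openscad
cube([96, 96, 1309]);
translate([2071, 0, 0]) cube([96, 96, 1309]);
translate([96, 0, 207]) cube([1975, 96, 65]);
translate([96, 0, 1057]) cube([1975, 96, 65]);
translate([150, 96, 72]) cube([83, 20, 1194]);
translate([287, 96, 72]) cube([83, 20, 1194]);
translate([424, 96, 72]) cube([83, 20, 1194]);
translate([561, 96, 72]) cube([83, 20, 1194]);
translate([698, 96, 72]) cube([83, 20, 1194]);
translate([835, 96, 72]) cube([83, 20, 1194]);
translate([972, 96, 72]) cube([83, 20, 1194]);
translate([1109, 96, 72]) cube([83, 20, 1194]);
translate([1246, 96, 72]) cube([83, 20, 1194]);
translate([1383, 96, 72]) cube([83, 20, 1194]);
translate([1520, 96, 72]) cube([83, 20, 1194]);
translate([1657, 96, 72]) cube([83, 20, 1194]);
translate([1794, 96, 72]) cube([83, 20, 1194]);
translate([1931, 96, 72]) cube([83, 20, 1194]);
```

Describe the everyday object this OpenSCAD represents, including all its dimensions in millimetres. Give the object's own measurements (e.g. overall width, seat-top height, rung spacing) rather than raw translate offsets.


A fence section. Two 96×96 mm posts, 1309 mm tall, stand on the floor with a clear span of 1975 mm between their inner faces. Two horizontal rails of 96×65 mm section span the gap between the posts with their undersides at z = 207 mm and z = 1057 mm, flush with the posts' −y face. 14 pickets, each 83 mm wide, 20 mm thick and 1194 mm tall, are fixed to the +y face of the rails with their bottoms at z = 72 mm, spaced across the span with a 54 mm gap after the −x post and between neighbouring pickets, with 57 mm left before the +x post.


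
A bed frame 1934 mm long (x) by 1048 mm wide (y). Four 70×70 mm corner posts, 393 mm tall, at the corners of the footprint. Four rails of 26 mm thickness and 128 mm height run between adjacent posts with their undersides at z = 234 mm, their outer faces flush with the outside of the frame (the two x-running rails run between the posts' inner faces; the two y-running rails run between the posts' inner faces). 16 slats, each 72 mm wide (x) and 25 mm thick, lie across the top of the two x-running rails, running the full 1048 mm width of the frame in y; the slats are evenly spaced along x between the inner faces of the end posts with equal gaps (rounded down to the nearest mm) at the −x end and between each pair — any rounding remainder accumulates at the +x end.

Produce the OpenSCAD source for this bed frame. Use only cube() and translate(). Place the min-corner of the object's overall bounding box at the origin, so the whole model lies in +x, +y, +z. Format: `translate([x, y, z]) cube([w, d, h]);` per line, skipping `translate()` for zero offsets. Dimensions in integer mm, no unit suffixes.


// slat z = rail_z + rail_h = 234 + 128 = 362
// slat gap = ⌊(1794 − 16·72) / 17⌋ = 37
cube([70, 70, 393]);
translate([0, 978, 0]) cube([70, 70, 393]);
translate([1864, 0, 0]) cube([70, 70, 393]);
translate([1864, 978, 0]) cube([70, 70, 393]);
translate([70, 0, 234]) cube([1794, 26, 128]);
translate([70, 1022, 234]) cube([1794, 26, 128]);
translate([0, 70, 234]) cube([26, 908, 128]);
translate([1908, 70, 234]) cube([26, 908, 128]);
translate([107, 0, 362]) cube([72, 1048, 25]);
translate([216, 0, 362]) cube([72, 1048, 25]);
translate([325, 0, 362]) cube([72, 1048, 25]);
translate([434, 0, 362]) cube([72, 1048, 25]);
translate([543, 0, 362]) cube([72, 1048, 25]);
translate([652, 0, 362]) cube([72, 1048, 25]);
translate([761, 0, 362]) cube([72, 1048, 25]);
translate([870, 0, 362]) cube([72, 1048, 25]);
translate([979, 0, 362]) cube([72, 1048, 25]);
translate([1088, 0, 362]) cube([72, 1048, 25]);
translate([1197, 0, 362]) cube([72, 1048, 25]);
translate([1306, 0, 362]) cube([72, 1048, 25]);
translate([1415, 0, 362]) cube([72, 1048, 25]);
translate([1524, 0, 362]) cube([72, 1048, 25]);
translate([1633, 0, 362]) cube([72, 1048, 25]);
translate([1742, 0, 362]) cube([72, 1048, 25]);
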